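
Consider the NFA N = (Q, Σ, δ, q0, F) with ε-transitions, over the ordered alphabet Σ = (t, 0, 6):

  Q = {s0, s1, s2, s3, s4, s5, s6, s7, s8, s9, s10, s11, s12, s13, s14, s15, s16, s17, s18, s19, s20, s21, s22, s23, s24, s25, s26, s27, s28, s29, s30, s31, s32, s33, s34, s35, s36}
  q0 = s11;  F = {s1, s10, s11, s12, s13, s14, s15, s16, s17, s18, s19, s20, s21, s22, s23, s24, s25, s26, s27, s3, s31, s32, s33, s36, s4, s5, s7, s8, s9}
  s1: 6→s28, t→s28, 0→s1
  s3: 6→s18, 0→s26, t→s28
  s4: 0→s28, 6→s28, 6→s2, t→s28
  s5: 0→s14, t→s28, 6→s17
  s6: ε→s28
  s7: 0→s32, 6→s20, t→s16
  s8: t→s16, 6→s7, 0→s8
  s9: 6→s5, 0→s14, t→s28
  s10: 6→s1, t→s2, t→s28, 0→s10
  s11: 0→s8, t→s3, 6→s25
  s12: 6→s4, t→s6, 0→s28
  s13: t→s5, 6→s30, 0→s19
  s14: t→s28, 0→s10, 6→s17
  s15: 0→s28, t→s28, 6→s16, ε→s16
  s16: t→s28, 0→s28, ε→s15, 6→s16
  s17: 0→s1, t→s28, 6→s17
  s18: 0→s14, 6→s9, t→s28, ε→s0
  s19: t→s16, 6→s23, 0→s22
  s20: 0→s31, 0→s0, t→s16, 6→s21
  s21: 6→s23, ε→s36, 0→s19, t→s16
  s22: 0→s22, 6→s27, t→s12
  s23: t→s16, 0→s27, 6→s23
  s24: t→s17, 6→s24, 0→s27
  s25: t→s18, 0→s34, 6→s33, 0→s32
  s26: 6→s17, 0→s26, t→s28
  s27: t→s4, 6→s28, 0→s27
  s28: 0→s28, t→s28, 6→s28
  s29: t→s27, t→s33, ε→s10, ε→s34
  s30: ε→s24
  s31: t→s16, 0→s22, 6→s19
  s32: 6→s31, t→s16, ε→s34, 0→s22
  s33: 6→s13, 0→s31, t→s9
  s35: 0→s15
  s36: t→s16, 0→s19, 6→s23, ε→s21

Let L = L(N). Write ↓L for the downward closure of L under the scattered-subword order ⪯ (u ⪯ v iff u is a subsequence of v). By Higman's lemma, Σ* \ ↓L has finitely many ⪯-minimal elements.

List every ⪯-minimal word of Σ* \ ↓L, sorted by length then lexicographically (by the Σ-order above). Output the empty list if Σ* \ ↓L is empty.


Antichain: [tt, 0t0, t0606, 60066, 666606].

|Q|=37, |F|=29, |δ|=107 (10 ε).
min D↑ (28 st, q0=0, F={4}): 0:t→1,0→2,6→3 1:t→4,0→5,6→6 2:t→7,0→2,6→8 3:t→6,0→9,6→10 4:t→4,0→4,6→4 5:t→4,0→5,6→11 6:t→4,0→12,6→13 7:t→4,0→4,6→7 8:t→7,0→9,6→14 9:t→7,0→15,6→16 10:t→13,0→16,6→17 11:t→4,0→18,6→11 12:t→4,0→19,6→11 13:t→4,0→12,6→20 14:t→7,0→16,6→21 15:t→22,0→15,6→23 16:t→7,0→15,6→24 17:t→20,0→24,6→25 18:t→4,0→18,6→4 19:t→4,0→19,6→18 20:t→4,0→12,6→11 21:t→7,0→24,6→26 22:t→4,0→4,6→27 23:t→27,0→23,6→4 24:t→7,0→15,6→26 25:t→11,0→23,6→25 26:t→7,0→23,6→26 27:t→4,0→4,6→4 [Hopcroft].
'tt': run [35, 17, 3] end={s2,s28,s6} ∉↓L; 2/2 single-dels accept.
'0t0': run [35, 25, 7, 1] end={s28} rej; 3/3 deletions ∈↓L.
't0606': |S_i|=[35, 17, 7, 3, 2, 1] end={s28} — reject; 5/5 deletions ∈↓L.
'60066': run [35, 31, 19, 9, 5, 2] end={s2,s28} rej; 5/5 deletions ∈↓L.
'666606': run [35, 31, 26, 21, 11, 5, 2] end={s2,s28} — reject; 6/6 deletions ∈↓L.
5 minimals (antichain).


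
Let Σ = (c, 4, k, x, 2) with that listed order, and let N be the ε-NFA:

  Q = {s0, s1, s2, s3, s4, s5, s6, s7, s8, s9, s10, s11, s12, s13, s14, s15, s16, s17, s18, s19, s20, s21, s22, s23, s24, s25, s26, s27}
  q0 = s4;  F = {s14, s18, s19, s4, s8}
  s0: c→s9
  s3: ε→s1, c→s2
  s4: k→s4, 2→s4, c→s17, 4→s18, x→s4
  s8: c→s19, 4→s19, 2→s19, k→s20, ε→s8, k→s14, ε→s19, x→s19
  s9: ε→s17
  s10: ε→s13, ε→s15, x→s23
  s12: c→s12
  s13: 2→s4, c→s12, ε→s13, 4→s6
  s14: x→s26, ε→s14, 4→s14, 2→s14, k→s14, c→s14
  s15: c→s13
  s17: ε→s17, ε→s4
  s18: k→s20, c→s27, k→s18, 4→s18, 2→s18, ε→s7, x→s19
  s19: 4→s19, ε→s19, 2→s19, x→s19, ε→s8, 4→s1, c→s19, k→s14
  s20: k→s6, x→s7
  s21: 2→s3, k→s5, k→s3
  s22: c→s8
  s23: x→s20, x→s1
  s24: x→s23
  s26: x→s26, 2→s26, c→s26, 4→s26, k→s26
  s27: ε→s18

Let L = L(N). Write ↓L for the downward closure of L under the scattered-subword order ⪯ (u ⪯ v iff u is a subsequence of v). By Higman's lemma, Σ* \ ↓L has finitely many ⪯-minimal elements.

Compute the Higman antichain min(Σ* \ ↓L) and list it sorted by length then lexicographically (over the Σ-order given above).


Antichain: [4xkx].

|Q|=28, |F|=5, |δ|=64 (14 ε).
min D↑ (5 st, q0=0, F={4}): 0:c→0,4→1,k→0,x→0,2→0 1:c→1,4→1,k→1,x→2,2→1 2:c→2,4→2,k→3,x→2,2→2 3:c→3,4→3,k→3,x→4,2→3 4:c→4,4→4,k→4,x→4,2→4 [Hopcroft].
'4xkx': |S_i|=[12, 10, 8, 5, 2] end={s26,s7} ∉↓L; 4/4 deletions ∈↓L.
1 words, ⪯-incomp.


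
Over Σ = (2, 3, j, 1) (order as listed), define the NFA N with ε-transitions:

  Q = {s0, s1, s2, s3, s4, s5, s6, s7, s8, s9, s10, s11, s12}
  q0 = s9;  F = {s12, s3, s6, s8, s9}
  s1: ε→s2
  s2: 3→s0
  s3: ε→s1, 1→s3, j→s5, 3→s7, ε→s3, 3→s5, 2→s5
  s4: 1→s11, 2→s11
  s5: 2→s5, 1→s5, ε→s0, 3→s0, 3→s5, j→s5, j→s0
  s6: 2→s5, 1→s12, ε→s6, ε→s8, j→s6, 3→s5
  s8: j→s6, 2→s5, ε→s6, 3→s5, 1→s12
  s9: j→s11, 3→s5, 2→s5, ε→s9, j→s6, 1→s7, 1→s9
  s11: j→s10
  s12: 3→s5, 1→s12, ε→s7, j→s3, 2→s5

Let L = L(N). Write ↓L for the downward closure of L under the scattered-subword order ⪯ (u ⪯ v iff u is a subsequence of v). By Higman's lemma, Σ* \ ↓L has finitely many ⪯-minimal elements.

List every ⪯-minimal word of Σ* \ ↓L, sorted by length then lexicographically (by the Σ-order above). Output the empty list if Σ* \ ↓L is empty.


Antichain: [2, 3, j1jj].

|Q|=13, |F|=5, |δ|=42 (9 ε).
min D↑ (5 st, q0=0, F={1}): 0:2→1,3→1,j→2,1→0 1:2→1,3→1,j→1,1→1 2:2→1,3→1,j→2,1→3 3:2→1,3→1,j→4,1→3 4:2→1,3→1,j→1,1→4 [Hopcroft].
'2': N↓-sim [12, 2] end={s0,s5} — reject; 1/1 deletions ∈↓L.
'3': run [12, 3] end={s0,s5,s7} ∉↓L; 1/1 deletions ∈↓L.
'j1jj': |S_i|=[12, 11, 7, 6, 2] end={s0,s5} rej; 4/4 single-dels accept.
3 obstructions.


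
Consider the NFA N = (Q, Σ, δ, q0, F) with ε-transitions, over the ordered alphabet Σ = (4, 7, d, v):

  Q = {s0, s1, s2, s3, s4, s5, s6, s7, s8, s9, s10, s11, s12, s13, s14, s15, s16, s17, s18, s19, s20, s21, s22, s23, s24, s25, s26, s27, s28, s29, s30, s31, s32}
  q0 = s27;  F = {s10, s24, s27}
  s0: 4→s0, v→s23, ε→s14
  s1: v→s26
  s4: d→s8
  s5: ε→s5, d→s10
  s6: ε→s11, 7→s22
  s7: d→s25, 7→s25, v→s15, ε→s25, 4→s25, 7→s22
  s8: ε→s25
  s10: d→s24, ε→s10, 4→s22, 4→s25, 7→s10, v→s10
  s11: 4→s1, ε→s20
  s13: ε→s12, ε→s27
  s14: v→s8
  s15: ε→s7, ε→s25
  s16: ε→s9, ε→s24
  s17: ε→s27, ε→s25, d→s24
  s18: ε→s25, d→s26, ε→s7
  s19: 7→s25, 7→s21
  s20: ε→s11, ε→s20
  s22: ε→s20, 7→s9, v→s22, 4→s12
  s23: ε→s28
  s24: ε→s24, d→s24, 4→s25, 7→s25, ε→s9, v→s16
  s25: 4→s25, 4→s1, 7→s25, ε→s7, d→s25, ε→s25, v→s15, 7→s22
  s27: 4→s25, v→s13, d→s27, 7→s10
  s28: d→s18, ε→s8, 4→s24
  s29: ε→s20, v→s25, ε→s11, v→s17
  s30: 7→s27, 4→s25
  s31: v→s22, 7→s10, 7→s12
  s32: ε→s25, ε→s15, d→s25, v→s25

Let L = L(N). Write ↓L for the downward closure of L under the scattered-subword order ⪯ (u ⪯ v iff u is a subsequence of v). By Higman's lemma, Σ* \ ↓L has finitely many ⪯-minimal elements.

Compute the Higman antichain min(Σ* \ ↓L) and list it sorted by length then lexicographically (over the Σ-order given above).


A = [4, 7d7].

|Q|=33, |F|=3, |δ|=80 (30 ε).
min D↑ (4 st, q0=0, F={1}): 0:4→1,7→2,d→0,v→0 1:4→1,7→1,d→1,v→1 2:4→1,7→2,d→3,v→2 3:4→1,7→1,d→3,v→3.
'4': run [15, 10] end={s1,s11,s12,s15,s20,s22,s25,s26,s7,s9} — reject; 1/1 deletions ∈↓L.
'7d7': run [15, 13, 12, 10] end={s1,s11,s12,s15,s20,s22,s25,s26,s7,s9} ∉↓L; 3/3 del acc.
2 words, ⪯-incomp.


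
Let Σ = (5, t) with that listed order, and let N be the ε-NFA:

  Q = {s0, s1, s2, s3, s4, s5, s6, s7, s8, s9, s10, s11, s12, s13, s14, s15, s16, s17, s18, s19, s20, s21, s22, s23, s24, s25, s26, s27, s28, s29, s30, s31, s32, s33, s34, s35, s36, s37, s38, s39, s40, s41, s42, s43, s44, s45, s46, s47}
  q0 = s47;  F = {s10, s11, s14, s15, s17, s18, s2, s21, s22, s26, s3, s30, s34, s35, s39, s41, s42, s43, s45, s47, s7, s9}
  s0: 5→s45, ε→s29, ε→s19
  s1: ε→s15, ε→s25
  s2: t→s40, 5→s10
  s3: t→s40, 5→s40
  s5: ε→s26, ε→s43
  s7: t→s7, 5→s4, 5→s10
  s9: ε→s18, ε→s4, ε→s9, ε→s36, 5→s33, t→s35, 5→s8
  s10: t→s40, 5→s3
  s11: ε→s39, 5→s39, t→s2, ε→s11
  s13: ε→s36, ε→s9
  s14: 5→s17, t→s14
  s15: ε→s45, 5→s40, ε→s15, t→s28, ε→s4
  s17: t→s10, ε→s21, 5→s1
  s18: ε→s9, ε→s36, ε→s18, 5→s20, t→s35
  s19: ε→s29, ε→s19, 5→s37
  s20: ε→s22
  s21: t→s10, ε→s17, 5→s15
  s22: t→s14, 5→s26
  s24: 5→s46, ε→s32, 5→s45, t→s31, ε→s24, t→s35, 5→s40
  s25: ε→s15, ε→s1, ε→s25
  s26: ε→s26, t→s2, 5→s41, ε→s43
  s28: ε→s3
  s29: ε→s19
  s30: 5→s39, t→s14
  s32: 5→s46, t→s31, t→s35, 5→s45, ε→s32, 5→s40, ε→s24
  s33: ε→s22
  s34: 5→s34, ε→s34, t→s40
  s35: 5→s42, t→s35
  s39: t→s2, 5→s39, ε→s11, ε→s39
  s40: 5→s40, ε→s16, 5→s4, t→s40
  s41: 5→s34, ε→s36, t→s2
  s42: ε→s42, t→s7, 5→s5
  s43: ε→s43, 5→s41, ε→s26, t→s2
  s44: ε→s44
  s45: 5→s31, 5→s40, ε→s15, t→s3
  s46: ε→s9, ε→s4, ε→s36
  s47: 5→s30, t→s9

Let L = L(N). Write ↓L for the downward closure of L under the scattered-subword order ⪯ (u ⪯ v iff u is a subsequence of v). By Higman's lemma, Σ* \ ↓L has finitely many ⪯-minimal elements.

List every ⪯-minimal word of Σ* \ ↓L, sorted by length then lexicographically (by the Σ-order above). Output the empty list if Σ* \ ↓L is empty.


Antichain: [55tt, 5t555, t5555t, tt5t5t].

|Q|=48, |F|=22, |δ|=112 (50 ε).
min D↑ (18 st, q0=0, F={12}): 0:5→1,t→2 1:5→3,t→4 2:5→5,t→6 3:5→3,t→7 4:5→8,t→4 5:5→9,t→4 6:5→10,t→6 7:5→11,t→12 8:5→13,t→11 9:5→14,t→7 10:5→9,t→15 11:5→16,t→12 12:5→12,t→12 13:5→12,t→16 14:5→17,t→7 15:5→11,t→15 16:5→12,t→12 17:5→17,t→12 (ε-aug+det+¬).
'55tt': |S_i|=[34, 30, 22, 7, 3] end={s16,s4,s40} — reject; 4/4 del acc.
'5t555': N↓-sim [34, 30, 16, 13, 10, 4] end={s16,s31,s4,s40} rej; 5/5 del acc.
't5555t': N↓-sim [34, 30, 27, 20, 15, 7, 3] end={s16,s4,s40} ∉↓L; 6/6 single-dels accept.
'tt5t5t': run [34, 30, 24, 22, 8, 5, 3] end={s16,s4,s40} ∉↓L; 6/6 del acc.
4 obstructions.


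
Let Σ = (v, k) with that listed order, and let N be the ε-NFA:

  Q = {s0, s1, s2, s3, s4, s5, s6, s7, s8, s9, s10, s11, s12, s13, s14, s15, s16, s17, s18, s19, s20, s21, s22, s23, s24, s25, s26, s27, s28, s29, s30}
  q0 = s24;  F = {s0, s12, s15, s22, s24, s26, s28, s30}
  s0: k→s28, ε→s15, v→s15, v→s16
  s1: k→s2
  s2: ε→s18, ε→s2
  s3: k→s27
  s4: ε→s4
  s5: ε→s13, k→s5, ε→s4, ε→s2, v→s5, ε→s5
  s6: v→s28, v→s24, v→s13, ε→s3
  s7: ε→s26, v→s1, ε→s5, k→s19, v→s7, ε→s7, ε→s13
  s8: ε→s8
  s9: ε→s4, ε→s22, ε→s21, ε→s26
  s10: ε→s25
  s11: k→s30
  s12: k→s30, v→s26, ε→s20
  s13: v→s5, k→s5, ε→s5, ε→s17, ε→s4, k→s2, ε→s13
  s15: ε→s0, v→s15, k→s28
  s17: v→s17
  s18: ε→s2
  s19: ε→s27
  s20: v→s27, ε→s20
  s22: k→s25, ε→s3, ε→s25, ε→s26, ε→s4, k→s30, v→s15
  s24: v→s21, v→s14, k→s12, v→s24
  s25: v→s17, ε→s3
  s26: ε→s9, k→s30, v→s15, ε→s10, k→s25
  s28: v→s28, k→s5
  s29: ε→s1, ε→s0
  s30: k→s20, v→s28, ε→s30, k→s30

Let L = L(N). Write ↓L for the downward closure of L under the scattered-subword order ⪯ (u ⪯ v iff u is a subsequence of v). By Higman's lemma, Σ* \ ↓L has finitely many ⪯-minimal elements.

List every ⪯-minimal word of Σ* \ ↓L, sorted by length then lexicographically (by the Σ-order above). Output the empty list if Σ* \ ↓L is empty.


|Q|=31, |F|=8, |δ|=77 (38 ε).
min D↑ (7 st, q0=0, F={6}): 0:v→0,k→1 1:v→2,k→3 2:v→4,k→3 3:v→5,k→3 4:v→4,k→5 5:v→5,k→6 6:v→6,k→6 (ε-aug+det+¬).
'kkvk': N↓-sim [23, 21, 12, 8, 6] end={s13,s17,s18,s2,s4,s5} rej; 4/4 deletions ∈↓L.
'kvvkk': run [23, 21, 20, 11, 7, 6] end={s13,s17,s18,s2,s4,s5} ∉↓L; 5/5 deletions ∈↓L.
2 minimals (antichain).

A = [kkvk, kvvkk].


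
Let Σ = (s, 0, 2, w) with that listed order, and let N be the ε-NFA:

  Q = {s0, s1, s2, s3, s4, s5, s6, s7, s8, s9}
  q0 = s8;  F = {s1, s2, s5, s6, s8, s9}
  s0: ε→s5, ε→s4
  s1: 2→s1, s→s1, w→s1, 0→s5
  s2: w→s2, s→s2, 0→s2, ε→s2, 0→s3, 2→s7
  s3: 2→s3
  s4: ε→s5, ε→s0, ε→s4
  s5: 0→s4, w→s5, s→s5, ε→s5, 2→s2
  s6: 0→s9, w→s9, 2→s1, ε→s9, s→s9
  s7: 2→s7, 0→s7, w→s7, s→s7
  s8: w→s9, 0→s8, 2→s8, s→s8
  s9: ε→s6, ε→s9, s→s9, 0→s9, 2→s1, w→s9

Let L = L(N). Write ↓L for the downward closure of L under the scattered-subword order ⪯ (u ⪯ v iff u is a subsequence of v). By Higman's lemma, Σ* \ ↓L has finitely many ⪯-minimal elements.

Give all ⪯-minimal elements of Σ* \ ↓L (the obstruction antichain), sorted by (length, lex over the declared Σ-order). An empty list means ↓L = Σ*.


Antichain: [w2022].

|Q|=10, |F|=6, |δ|=40 (10 ε).
min D↑ (6 st, q0=0, F={5}): 0:s→0,0→0,2→0,w→1 1:s→1,0→1,2→2,w→1 2:s→2,0→3,2→2,w→2 3:s→3,0→3,2→4,w→3 4:s→4,0→4,2→5,w→4 5:s→5,0→5,2→5,w→5.
'w2022': N↓-sim [10, 9, 7, 6, 3, 2] end={s3,s7} ∉↓L; 5/5 single-dels accept.
1 words, ⪯-incomp.


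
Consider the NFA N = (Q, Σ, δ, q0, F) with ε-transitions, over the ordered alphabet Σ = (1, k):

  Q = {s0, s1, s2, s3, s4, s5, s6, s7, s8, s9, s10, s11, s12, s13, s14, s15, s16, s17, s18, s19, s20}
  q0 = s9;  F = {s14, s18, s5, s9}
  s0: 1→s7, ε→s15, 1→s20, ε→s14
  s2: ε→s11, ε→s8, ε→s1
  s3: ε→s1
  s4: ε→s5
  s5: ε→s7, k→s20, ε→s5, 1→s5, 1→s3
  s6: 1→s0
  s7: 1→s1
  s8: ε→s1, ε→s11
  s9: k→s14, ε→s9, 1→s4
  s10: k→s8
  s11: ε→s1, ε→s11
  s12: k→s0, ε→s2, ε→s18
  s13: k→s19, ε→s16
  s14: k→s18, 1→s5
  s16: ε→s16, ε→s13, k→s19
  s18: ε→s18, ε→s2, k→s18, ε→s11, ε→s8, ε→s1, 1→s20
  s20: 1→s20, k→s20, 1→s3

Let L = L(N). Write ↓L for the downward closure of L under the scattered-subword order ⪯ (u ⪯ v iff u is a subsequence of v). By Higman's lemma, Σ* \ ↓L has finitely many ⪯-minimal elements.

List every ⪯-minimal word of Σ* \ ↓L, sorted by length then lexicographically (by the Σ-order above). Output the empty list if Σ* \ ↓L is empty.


min(Σ*\↓L) = [1k, kk1].

|Q|=21, |F|=4, |δ|=44 (24 ε).
min D↑ (5 st, q0=0, F={3}): 0:1→1,k→2 1:1→1,k→3 2:1→1,k→4 3:1→3,k→3 4:1→3,k→4.
'1k': run [12, 6, 3] end={s1,s20,s3} ∉↓L; 2/2 single-dels accept.
'kk1': |S_i|=[12, 10, 7, 3] end={s1,s20,s3} rej; 3/3 single-dels accept.
2 words, ⪯-incomp.


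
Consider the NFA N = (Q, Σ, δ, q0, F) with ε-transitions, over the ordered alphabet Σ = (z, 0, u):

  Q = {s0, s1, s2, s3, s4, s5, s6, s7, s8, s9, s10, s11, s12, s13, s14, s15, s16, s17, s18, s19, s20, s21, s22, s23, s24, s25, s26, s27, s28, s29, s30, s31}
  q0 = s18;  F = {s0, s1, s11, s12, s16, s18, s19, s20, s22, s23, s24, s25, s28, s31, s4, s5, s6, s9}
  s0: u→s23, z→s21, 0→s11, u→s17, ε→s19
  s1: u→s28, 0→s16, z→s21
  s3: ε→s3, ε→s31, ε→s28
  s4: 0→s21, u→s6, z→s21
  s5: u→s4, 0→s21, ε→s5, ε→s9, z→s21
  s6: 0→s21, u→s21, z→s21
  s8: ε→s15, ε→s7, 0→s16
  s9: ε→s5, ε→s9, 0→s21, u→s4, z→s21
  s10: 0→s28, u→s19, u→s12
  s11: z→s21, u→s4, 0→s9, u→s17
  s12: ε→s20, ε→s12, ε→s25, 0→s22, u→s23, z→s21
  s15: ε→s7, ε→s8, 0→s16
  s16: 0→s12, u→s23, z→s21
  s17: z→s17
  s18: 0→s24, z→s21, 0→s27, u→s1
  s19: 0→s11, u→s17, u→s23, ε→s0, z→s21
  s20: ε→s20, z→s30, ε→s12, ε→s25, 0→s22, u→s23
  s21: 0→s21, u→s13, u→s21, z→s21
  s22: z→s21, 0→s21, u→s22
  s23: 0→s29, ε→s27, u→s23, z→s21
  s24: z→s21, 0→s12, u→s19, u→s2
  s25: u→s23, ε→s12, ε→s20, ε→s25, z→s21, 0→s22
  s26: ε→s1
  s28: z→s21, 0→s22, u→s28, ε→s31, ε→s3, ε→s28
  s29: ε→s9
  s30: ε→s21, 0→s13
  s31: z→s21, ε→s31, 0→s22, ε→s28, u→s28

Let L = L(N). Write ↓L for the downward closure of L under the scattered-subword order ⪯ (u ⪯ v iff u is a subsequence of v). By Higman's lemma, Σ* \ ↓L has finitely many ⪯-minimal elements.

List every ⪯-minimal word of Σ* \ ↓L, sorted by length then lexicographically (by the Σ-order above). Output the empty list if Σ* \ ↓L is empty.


|Q|=32, |F|=18, |δ|=101 (31 ε).
min D↑ (14 st, q0=0, F={1}): 0:z→1,0→2,u→3 1:z→1,0→1,u→1 2:z→1,0→4,u→5 3:z→1,0→6,u→7 4:z→1,0→8,u→9 5:z→1,0→10,u→9 6:z→1,0→4,u→9 7:z→1,0→8,u→7 8:z→1,0→1,u→8 9:z→1,0→11,u→9 10:z→1,0→11,u→12 11:z→1,0→1,u→12 12:z→1,0→1,u→13 13:z→1,0→1,u→1.
'z': N↓-sim [26, 4] end={s13,s17,s21,s30} — reject; 1/1 del acc.
'0000': run [26, 21, 16, 8, 2] end={s13,s21} rej; 4/4 deletions ∈↓L.
'uu00': |S_i|=[26, 24, 14, 8, 2] end={s13,s21} — reject; 4/4 deletions ∈↓L.
'0u0u0': run [26, 21, 15, 9, 5, 2] end={s13,s21} — reject; 5/5 del acc.
'0u0uuu': run [26, 21, 15, 9, 5, 3, 2] end={s13,s21} rej; 6/6 deletions ∈↓L.
5 minimals (antichain).

min(Σ*\↓L) = [z, 0000, uu00, 0u0u0, 0u0uuu].


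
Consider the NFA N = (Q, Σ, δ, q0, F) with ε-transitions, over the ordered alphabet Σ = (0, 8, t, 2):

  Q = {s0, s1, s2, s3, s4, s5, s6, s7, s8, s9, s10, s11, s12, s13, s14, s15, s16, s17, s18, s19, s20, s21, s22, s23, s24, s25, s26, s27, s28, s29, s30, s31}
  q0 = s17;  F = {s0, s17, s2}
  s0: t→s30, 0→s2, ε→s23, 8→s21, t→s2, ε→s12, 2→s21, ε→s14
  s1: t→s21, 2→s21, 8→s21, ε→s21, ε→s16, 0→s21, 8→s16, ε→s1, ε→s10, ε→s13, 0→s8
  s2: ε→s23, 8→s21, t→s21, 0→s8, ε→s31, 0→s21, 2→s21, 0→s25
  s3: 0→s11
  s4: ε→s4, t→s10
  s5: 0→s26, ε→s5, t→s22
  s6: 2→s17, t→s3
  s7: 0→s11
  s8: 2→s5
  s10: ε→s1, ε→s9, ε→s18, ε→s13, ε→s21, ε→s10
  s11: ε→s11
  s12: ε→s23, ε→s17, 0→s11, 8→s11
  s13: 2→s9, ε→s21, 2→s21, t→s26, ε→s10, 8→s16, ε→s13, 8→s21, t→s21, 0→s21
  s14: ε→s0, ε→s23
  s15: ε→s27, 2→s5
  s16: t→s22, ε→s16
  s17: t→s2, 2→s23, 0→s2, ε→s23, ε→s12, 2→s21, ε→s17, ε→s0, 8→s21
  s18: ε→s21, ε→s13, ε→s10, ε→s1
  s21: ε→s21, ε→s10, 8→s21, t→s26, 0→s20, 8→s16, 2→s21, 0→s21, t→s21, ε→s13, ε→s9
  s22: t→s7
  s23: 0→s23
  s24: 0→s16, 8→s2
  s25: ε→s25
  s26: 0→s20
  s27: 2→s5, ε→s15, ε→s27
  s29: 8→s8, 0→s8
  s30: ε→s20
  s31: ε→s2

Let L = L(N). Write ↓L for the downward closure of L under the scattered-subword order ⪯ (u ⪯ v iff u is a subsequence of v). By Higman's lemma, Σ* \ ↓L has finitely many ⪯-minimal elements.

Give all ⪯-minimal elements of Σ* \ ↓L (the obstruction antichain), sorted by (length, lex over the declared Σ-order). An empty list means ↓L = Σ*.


min(Σ*\↓L) = [8, 2, 00, 0t, t0, tt].

|Q|=32, |F|=3, |δ|=101 (45 ε).
min D↑ (3 st, q0=0, F={2}): 0:0→1,8→2,t→1,2→2 1:0→2,8→2,t→2,2→2 2:0→2,8→2,t→2,2→2.
'8': N↓-sim [23, 14] end={s1,s10,s11,s13,s16,s18,s20,s21,s22,s26,s5,s7,…} rej; 1/1 del acc.
'2': |S_i|=[23, 15] end={s1,s10,s11,s13,s16,s18,s20,s21,s22,s23,s26,s5,…} ∉↓L; 1/1 single-dels accept.
'00': N↓-sim [23, 18, 16] end={s1,s10,s11,s13,s16,s18,s20,s21,s22,s23,s25,s26,…} rej; 2/2 del acc.
'0t': |S_i|=[23, 18, 14] end={s1,s10,s11,s13,s16,s18,s20,s21,s22,s26,s5,s7,…} rej; 2/2 deletions ∈↓L.
't0': run [23, 19, 16] end={s1,s10,s11,s13,s16,s18,s20,s21,s22,s23,s25,s26,…} — reject; 2/2 deletions ∈↓L.
'tt': N↓-sim [23, 19, 14] end={s1,s10,s11,s13,s16,s18,s20,s21,s22,s26,s5,s7,…} ∉↓L; 2/2 deletions ∈↓L.
6 words, ⪯-incomp.


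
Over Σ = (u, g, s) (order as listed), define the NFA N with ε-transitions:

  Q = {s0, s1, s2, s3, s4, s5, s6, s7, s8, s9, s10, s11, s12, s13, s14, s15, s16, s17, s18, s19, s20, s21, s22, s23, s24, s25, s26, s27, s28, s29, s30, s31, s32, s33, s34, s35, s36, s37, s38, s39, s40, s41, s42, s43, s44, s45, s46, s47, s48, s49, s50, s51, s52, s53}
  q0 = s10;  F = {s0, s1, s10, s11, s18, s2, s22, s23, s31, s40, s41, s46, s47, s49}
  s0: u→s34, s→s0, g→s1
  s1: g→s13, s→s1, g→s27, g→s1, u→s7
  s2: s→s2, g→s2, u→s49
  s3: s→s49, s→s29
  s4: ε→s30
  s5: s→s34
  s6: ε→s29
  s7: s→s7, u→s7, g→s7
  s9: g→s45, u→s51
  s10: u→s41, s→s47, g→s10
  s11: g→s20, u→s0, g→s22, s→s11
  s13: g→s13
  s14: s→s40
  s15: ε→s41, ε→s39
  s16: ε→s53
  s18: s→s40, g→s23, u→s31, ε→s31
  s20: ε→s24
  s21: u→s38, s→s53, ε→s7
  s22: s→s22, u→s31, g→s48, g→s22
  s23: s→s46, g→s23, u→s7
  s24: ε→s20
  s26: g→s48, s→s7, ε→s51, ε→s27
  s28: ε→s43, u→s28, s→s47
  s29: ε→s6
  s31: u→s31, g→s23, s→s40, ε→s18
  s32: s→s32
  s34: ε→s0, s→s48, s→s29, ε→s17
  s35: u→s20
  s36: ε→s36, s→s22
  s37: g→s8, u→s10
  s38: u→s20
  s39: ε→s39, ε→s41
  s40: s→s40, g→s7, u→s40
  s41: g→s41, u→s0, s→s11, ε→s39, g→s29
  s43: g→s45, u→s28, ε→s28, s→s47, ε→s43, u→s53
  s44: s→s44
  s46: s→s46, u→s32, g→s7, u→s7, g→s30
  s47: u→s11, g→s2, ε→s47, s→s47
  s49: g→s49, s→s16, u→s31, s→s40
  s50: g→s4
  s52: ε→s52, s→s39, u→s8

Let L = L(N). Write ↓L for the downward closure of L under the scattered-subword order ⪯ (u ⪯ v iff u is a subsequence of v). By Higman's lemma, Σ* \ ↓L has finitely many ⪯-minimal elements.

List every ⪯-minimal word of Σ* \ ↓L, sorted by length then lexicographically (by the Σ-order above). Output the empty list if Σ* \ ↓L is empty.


Antichain: [uugu, sgusg].

|Q|=54, |F|=14, |δ|=106 (24 ε).
min D↑ (14 st, q0=0, F={9}): 0:u→1,g→0,s→2 1:u→3,g→1,s→4 2:u→4,g→5,s→2 3:u→3,g→6,s→3 4:u→3,g→7,s→4 5:u→8,g→5,s→5 6:u→9,g→6,s→6 7:u→10,g→7,s→7 8:u→10,g→8,s→11 9:u→9,g→9,s→9 10:u→10,g→12,s→11 11:u→11,g→9,s→11 12:u→9,g→12,s→13 13:u→9,g→9,s→13 (ε-aug+det+¬).
'uugu': run [29, 26, 17, 8, 2] end={s32,s7} ∉↓L; 4/4 del acc.
'sgusg': N↓-sim [29, 26, 19, 11, 7, 2] end={s30,s7} ∉↓L; 5/5 deletions ∈↓L.
2 words, ⪯-incomp.


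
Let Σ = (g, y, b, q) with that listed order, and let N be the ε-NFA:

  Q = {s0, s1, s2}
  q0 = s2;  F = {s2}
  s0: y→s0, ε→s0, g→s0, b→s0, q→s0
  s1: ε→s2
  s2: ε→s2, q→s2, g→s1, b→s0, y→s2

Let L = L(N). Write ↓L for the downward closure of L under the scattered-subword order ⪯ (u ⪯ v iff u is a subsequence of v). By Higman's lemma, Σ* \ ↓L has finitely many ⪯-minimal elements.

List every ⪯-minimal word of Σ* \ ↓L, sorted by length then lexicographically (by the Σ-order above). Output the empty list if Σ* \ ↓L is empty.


A = [b].

|Q|=3, |F|=1, |δ|=11 (3 ε).
min D↑ (2 st, q0=0, F={1}): 0:g→0,y→0,b→1,q→0 1:g→1,y→1,b→1,q→1.
'b': N↓-sim [3, 1] end={s0} ∉↓L; 1/1 deletions ∈↓L.
1 obstructions.


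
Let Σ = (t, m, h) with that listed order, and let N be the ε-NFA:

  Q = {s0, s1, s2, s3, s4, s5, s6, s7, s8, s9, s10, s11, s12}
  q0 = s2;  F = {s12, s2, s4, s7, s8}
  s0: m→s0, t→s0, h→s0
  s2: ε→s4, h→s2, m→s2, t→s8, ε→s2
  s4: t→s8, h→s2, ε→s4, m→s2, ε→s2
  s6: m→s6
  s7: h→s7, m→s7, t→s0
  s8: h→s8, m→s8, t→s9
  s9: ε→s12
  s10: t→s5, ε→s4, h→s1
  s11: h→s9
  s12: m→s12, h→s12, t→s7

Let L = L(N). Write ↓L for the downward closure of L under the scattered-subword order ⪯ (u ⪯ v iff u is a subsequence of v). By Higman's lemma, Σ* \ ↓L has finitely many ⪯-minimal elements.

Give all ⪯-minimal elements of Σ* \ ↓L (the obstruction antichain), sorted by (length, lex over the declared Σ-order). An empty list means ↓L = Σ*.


|Q|=13, |F|=5, |δ|=28 (6 ε).
min D↑ (5 st, q0=0, F={4}): 0:t→1,m→0,h→0 1:t→2,m→1,h→1 2:t→3,m→2,h→2 3:t→4,m→3,h→3 4:t→4,m→4,h→4 [Hopcroft].
'tttt': N↓-sim [7, 5, 4, 2, 1] end={s0} — reject; 4/4 single-dels accept.
1 obstructions.

min(Σ*\↓L) = [tttt].


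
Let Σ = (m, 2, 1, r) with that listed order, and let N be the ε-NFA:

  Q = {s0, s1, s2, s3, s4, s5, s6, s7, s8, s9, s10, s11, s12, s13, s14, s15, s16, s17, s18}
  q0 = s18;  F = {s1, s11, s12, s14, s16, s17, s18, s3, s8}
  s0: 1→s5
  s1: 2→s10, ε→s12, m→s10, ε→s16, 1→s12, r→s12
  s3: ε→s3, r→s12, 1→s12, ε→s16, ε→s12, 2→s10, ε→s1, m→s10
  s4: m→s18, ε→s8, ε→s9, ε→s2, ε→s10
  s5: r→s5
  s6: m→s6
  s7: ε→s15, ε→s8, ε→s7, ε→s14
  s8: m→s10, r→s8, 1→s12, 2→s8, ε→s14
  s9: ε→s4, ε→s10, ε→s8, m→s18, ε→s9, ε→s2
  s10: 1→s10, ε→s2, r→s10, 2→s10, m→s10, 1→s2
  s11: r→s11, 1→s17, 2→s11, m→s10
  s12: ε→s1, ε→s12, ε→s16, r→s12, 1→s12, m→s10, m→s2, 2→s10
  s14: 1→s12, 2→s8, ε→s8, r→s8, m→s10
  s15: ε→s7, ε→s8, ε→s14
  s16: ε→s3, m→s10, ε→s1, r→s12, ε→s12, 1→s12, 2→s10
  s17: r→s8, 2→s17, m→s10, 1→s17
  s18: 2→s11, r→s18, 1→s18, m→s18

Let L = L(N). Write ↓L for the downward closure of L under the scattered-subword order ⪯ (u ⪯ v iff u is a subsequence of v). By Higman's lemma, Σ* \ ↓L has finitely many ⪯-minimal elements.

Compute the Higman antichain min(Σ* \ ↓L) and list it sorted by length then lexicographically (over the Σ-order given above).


A = [2m, 21r12].

|Q|=19, |F|=9, |δ|=78 (31 ε).
min D↑ (6 st, q0=0, F={2}): 0:m→0,2→1,1→0,r→0 1:m→2,2→1,1→3,r→1 2:m→2,2→2,1→2,r→2 3:m→2,2→3,1→3,r→4 4:m→2,2→4,1→5,r→4 5:m→2,2→2,1→5,r→5 [Hopcroft].
'2m': N↓-sim [11, 10, 2] end={s10,s2} rej; 2/2 deletions ∈↓L.
'21r12': |S_i|=[11, 10, 9, 8, 6, 2] end={s10,s2} ∉↓L; 5/5 del acc.
2 words, ⪯-incomp.


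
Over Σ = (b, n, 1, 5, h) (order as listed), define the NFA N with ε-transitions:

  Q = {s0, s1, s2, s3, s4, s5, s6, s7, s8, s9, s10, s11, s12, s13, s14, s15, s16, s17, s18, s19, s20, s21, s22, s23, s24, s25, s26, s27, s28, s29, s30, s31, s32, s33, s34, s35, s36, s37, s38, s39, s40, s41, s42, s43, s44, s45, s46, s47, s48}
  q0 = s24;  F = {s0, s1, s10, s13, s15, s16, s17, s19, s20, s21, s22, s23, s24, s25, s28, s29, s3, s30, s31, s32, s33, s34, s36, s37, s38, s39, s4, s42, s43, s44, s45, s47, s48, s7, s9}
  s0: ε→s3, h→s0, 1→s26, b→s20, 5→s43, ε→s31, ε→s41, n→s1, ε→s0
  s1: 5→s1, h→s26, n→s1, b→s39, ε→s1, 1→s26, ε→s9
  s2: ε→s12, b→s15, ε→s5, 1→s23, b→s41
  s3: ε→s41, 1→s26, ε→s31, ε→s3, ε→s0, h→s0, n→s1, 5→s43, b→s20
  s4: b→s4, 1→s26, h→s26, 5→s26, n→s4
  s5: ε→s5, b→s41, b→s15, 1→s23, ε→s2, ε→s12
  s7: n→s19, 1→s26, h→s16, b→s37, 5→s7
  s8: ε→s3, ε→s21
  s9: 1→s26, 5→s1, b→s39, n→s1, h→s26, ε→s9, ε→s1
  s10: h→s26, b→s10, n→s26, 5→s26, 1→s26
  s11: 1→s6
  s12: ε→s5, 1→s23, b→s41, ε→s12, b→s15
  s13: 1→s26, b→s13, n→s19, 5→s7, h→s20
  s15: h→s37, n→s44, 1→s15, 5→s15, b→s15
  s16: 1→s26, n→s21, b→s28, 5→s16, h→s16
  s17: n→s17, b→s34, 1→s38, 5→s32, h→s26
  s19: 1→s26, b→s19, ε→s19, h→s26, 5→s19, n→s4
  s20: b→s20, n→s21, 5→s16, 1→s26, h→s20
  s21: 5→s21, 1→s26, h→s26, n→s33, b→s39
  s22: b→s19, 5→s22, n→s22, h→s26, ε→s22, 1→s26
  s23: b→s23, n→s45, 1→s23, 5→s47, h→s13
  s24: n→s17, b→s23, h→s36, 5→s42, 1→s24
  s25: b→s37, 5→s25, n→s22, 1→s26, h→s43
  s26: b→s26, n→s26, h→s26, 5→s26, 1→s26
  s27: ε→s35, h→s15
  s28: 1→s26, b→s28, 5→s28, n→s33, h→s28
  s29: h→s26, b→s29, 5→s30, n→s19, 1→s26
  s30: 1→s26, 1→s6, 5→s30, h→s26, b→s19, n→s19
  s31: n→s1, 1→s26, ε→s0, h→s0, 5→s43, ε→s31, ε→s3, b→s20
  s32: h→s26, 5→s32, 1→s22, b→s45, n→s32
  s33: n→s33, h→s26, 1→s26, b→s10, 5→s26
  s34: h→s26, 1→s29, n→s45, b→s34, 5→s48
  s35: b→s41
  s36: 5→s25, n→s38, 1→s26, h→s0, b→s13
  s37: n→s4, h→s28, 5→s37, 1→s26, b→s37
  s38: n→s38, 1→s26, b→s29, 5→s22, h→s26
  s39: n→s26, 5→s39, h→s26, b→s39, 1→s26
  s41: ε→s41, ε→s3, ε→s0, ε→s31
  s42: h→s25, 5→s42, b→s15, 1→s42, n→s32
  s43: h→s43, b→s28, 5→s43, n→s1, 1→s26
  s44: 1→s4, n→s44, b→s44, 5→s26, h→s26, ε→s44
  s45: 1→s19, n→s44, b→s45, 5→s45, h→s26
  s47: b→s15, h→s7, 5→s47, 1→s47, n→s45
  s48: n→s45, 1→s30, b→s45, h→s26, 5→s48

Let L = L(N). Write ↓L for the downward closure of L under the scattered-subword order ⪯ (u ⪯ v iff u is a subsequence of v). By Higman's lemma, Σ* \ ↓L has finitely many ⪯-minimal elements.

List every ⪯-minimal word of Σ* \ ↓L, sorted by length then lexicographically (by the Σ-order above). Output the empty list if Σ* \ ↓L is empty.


A = [nh, h1, n11, bnn5, 5bn5, hhnbn].

|Q|=49, |F|=35, |δ|=225 (32 ε).
min D↑ (33 st, q0=0, F={11}): 0:b→1,n→2,1→0,5→3,h→4 1:b→1,n→5,1→1,5→6,h→7 2:b→8,n→2,1→9,5→10,h→11 3:b→12,n→10,1→3,5→3,h→13 4:b→7,n→9,1→11,5→13,h→14 5:b→5,n→15,1→16,5→5,h→11 6:b→12,n→5,1→6,5→6,h→17 7:b→7,n→16,1→11,5→17,h→18 8:b→8,n→5,1→19,5→20,h→11 9:b→19,n→9,1→11,5→21,h→11 10:b→5,n→10,1→21,5→10,h→11 11:b→11,n→11,1→11,5→11,h→11 12:b→12,n→15,1→12,5→12,h→22 13:b→22,n→21,1→11,5→13,h→23 14:b→18,n→24,1→11,5→23,h→14 15:b→15,n→15,1→25,5→11,h→11 16:b→16,n→25,1→11,5→16,h→11 17:b→22,n→16,1→11,5→17,h→26 18:b→18,n→27,1→11,5→26,h→18 19:b→19,n→16,1→11,5→28,h→11 20:b→5,n→5,1→28,5→20,h→11 21:b→16,n→21,1→11,5→21,h→11 22:b→22,n→25,1→11,5→22,h→29 23:b→29,n→24,1→11,5→23,h→23 24:b→30,n→24,1→11,5→24,h→11 25:b→25,n→25,1→11,5→11,h→11 26:b→29,n→27,1→11,5→26,h→26 27:b→30,n→31,1→11,5→27,h→11 28:b→16,n→16,1→11,5→28,h→11 29:b→29,n→31,1→11,5→29,h→29 30:b→30,n→11,1→11,5→30,h→11 31:b→32,n→31,1→11,5→11,h→11 32:b→32,n→11,1→11,5→11,h→11 (ε-aug+det+¬).
'nh': |S_i|=[38, 20, 1] end={s26} rej; 2/2 del acc.
'h1': run [38, 27, 2] end={s26,s6} — reject; 2/2 del acc.
'n11': N↓-sim [38, 20, 8, 2] end={s26,s6} — reject; 3/3 deletions ∈↓L.
'bnn5': run [38, 23, 9, 5, 1] end={s26} — reject; 4/4 single-dels accept.
'5bn5': run [38, 25, 11, 5, 1] end={s26} ∉↓L; 4/4 deletions ∈↓L.
'hhnbn': |S_i|=[38, 27, 15, 7, 3, 1] end={s26} — reject; 5/5 single-dels accept.
6 words, ⪯-incomp.


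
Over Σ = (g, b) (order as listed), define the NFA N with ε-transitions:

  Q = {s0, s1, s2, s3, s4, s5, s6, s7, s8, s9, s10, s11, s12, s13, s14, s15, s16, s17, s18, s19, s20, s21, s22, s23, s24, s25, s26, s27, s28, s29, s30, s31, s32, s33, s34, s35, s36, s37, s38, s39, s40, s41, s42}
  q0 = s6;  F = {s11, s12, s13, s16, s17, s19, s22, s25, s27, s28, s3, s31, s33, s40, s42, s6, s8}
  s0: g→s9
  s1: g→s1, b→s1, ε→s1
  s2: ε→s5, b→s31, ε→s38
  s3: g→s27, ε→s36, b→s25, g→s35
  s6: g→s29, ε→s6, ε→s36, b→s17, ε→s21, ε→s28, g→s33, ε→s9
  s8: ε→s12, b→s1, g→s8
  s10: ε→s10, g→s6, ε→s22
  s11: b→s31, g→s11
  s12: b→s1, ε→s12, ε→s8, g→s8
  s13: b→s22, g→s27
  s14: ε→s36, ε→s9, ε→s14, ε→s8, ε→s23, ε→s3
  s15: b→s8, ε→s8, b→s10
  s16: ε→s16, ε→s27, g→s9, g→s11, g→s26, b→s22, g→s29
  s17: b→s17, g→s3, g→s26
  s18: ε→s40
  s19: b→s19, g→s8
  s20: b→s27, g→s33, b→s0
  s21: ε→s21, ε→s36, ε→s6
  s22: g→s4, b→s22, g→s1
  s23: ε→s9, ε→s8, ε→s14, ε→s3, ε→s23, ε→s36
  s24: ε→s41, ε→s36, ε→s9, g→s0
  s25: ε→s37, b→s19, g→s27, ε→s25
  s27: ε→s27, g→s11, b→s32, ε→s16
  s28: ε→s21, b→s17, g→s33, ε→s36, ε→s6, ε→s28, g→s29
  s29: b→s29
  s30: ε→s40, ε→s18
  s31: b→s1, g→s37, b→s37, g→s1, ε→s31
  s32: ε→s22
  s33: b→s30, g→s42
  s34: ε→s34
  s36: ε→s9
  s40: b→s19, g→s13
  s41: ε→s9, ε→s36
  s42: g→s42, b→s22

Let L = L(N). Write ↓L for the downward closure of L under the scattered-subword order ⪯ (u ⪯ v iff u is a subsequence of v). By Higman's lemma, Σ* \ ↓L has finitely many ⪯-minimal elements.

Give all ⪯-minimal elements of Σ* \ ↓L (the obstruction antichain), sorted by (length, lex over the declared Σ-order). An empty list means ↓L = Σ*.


|Q|=43, |F|=17, |δ|=108 (52 ε).
min D↑ (15 st, q0=0, F={11}): 0:g→1,b→2 1:g→3,b→4 2:g→5,b→2 3:g→3,b→6 4:g→7,b→8 5:g→9,b→10 6:g→11,b→6 7:g→9,b→6 8:g→12,b→8 9:g→13,b→6 10:g→9,b→8 11:g→11,b→11 12:g→12,b→11 13:g→13,b→14 14:g→11,b→11 (ε-aug+det+¬).
'ggbg': |S_i|=[29, 25, 17, 7, 3] end={s1,s37,s4} rej; 4/4 del acc.
'gbbgb': run [29, 25, 20, 10, 5, 1] end={s1} — reject; 5/5 single-dels accept.
'bgggbb': run [29, 24, 20, 15, 10, 4, 3] end={s1,s29,s37} — reject; 6/6 single-dels accept.
3 minimals (antichain).

A = [ggbg, gbbgb, bgggbb].


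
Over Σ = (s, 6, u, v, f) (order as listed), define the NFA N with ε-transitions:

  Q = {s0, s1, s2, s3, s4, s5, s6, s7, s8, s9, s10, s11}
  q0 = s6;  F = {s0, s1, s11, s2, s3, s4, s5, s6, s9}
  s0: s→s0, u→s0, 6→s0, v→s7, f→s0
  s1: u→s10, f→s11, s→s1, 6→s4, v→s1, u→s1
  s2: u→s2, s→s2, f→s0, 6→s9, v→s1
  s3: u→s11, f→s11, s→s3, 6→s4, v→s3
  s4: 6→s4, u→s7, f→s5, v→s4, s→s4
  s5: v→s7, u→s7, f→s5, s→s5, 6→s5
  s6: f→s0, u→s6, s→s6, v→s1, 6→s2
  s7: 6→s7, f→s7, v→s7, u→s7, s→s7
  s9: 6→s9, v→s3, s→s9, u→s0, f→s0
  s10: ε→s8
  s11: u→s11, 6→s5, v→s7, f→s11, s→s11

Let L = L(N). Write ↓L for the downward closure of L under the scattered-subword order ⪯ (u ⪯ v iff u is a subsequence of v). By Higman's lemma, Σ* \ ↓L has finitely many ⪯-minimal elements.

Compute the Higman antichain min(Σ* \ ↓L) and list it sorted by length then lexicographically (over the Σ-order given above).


Antichain: [fv, v6u, 66uv].

|Q|=12, |F|=9, |δ|=52 (1 ε).
min D↑ (10 st, q0=0, F={7}): 0:s→0,6→1,u→0,v→2,f→3 1:s→1,6→4,u→1,v→2,f→3 2:s→2,6→5,u→2,v→2,f→6 3:s→3,6→3,u→3,v→7,f→3 4:s→4,6→4,u→3,v→8,f→3 5:s→5,6→5,u→7,v→5,f→9 6:s→6,6→9,u→6,v→7,f→6 7:s→7,6→7,u→7,v→7,f→7 8:s→8,6→5,u→6,v→8,f→6 9:s→9,6→9,u→7,v→7,f→9 [Hopcroft].
'fv': run [12, 4, 1] end={s7} — reject; 2/2 deletions ∈↓L.
'v6u': run [12, 8, 3, 1] end={s7} rej; 3/3 single-dels accept.
'66uv': run [12, 11, 7, 4, 1] end={s7} rej; 4/4 single-dels accept.
3 obstructions.


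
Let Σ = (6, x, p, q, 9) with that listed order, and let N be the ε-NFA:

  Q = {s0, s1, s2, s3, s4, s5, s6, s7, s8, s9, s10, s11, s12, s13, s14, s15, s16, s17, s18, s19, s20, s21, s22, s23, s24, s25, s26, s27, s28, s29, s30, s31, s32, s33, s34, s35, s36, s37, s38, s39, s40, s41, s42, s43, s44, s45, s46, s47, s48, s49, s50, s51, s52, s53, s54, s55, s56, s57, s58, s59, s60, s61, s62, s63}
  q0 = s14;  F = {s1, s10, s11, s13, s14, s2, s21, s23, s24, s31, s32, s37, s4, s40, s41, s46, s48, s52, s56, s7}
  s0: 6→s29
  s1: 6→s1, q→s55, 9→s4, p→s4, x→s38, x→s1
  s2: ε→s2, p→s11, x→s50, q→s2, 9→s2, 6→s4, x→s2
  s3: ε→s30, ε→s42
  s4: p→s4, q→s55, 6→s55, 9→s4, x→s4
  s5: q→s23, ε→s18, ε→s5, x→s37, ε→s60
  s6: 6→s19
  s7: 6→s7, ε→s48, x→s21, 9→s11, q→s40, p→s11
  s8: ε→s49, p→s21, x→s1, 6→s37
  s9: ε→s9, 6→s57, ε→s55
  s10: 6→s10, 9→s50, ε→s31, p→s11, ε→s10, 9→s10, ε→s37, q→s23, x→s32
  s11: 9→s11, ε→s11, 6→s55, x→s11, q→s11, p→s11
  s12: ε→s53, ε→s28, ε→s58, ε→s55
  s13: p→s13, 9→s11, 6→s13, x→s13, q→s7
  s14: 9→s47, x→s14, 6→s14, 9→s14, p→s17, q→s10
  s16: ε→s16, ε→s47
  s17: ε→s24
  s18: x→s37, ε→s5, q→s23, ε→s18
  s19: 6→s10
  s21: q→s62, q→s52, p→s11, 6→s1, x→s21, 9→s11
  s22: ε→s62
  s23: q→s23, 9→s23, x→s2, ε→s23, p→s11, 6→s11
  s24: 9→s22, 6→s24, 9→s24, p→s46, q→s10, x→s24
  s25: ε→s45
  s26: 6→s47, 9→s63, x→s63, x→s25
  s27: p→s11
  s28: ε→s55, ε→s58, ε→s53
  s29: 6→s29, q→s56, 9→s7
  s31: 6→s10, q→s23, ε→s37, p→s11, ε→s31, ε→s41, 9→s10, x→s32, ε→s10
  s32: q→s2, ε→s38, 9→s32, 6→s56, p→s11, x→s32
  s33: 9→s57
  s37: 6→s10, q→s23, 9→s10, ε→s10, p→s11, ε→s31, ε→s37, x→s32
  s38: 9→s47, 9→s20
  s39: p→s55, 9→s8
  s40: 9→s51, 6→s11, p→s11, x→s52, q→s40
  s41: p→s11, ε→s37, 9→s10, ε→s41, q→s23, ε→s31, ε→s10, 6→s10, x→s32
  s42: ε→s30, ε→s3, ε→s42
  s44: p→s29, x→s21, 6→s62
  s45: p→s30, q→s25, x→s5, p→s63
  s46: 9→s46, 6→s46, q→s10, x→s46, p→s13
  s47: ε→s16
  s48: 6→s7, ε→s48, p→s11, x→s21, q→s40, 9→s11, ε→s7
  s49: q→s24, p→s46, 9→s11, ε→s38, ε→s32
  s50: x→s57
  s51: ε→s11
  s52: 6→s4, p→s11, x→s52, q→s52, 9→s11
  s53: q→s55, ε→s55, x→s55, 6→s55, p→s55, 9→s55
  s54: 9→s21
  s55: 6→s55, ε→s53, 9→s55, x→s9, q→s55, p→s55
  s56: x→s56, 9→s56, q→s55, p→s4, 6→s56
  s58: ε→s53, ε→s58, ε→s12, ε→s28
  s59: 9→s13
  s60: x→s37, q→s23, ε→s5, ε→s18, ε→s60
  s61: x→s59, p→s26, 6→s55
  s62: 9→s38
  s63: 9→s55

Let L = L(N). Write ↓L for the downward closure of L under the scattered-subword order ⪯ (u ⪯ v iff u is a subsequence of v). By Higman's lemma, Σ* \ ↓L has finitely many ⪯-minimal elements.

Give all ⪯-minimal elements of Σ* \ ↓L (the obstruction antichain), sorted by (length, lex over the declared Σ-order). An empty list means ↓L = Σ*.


|Q|=64, |F|=20, |δ|=219 (59 ε).
min D↑ (17 st, q0=0, F={10}): 0:6→0,x→0,p→1,q→2,9→0 1:6→1,x→1,p→3,q→2,9→1 2:6→2,x→4,p→5,q→6,9→2 3:6→3,x→3,p→7,q→2,9→3 4:6→8,x→4,p→5,q→9,9→4 5:6→10,x→5,p→5,q→5,9→5 6:6→5,x→9,p→5,q→6,9→6 7:6→7,x→7,p→7,q→11,9→5 8:6→8,x→8,p→12,q→10,9→8 9:6→12,x→9,p→5,q→9,9→9 10:6→10,x→10,p→10,q→10,9→10 11:6→11,x→13,p→5,q→14,9→5 12:6→10,x→12,p→12,q→10,9→12 13:6→15,x→13,p→5,q→16,9→5 14:6→5,x→16,p→5,q→14,9→5 15:6→15,x→15,p→12,q→10,9→12 16:6→12,x→16,p→5,q→16,9→5 [Hopcroft].
'qp6': N↓-sim [33, 27, 6, 4] end={s53,s55,s57,s9} ∉↓L; 3/3 single-dels accept.
'qx6q': |S_i|=[33, 27, 18, 11, 4] end={s53,s55,s57,s9} rej; 4/4 deletions ∈↓L.
'qq66': N↓-sim [33, 27, 17, 6, 4] end={s53,s55,s57,s9} rej; 4/4 single-dels accept.
'ppp96': N↓-sim [33, 32, 29, 19, 11, 4] end={s53,s55,s57,s9} ∉↓L; 5/5 single-dels accept.
4 words, ⪯-incomp.

A = [qp6, qx6q, qq66, ppp96].


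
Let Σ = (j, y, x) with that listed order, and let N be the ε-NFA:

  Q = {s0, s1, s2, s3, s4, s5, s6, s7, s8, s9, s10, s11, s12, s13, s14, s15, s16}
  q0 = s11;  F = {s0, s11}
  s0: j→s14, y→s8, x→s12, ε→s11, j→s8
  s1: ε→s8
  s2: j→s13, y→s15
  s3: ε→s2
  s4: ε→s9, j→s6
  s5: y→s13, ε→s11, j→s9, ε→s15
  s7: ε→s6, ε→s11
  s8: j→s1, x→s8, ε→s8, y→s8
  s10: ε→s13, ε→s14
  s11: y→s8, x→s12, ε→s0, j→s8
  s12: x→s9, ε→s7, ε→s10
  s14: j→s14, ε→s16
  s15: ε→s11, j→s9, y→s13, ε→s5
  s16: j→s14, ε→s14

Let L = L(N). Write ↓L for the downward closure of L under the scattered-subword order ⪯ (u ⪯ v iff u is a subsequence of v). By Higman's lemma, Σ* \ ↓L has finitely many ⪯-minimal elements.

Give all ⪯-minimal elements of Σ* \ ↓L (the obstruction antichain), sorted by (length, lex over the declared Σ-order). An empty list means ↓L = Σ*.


A = [j, y].

|Q|=17, |F|=2, |δ|=38 (18 ε).
min D↑ (2 st, q0=0, F={1}): 0:j→1,y→1,x→0 1:j→1,y→1,x→1 [Hopcroft].
'j': N↓-sim [12, 4] end={s1,s14,s16,s8} rej; 1/1 single-dels accept.
'y': |S_i|=[12, 2] end={s1,s8} — reject; 1/1 deletions ∈↓L.
2 words, ⪯-incomp.
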